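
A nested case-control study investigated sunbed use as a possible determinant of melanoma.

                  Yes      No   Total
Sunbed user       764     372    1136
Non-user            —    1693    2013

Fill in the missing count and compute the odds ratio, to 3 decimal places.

10.866

The missing cell is in the unexposed row: 2013 − 1693 = 320.
So a = 764, b = 372, c = 320, d = 1693.
OR = (a·d)/(b·c) = (764 × 1693) / (372 × 320) = 1293452 / 119040 = 10.86569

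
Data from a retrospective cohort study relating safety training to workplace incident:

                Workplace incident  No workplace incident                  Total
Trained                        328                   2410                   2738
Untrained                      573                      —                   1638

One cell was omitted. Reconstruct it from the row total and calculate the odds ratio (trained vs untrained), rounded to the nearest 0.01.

0.25

The missing cell is in the unexposed row: 1638 − 573 = 1065.
So a = 328, b = 2410, c = 573, d = 1065.
OR = (a·d)/(b·c) = (328 × 1065) / (2410 × 573) = 349320 / 1380930 = 0.25296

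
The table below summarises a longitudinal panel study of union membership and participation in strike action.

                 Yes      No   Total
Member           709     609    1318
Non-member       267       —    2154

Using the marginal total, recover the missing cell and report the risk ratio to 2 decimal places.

4.34

The missing cell is in the unexposed row: 2154 − 267 = 1887.
So a = 709, b = 609, c = 267, d = 1887.
RR = [a/(a+b)] / [c/(c+d)] = (709/1318) / (267/2154) = 0.53794/0.12396 = 4.33976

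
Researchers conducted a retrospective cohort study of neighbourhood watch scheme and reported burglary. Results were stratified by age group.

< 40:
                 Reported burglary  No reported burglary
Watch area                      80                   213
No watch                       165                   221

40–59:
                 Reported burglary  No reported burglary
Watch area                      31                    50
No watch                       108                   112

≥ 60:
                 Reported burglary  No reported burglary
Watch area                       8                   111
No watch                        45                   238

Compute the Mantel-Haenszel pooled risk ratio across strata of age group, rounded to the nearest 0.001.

0.649

RR_MH = Σ(aᵢ·n₀ᵢ/nᵢ) / Σ(cᵢ·n₁ᵢ/nᵢ), with n₁ᵢ = aᵢ+bᵢ (exposed), n₀ᵢ = cᵢ+dᵢ (unexposed), nᵢ = n₁ᵢ+n₀ᵢ.
Stratum 1 (< 40): n₁ = 293, n₀ = 386, n = 679; a·n₀/n = 80·386/679 = 45.4786; c·n₁/n = 165·293/679 = 71.2003
Stratum 2 (40–59): n₁ = 81, n₀ = 220, n = 301; a·n₀/n = 31·220/301 = 22.6578; c·n₁/n = 108·81/301 = 29.0631
Stratum 3 (≥ 60): n₁ = 119, n₀ = 283, n = 402; a·n₀/n = 8·283/402 = 5.6318; c·n₁/n = 45·119/402 = 13.3209
RR_MH = (45.4786 + 22.6578 + 5.6318) / (71.2003 + 29.0631 + 13.3209) = 73.7683 / 113.5843 = 0.64946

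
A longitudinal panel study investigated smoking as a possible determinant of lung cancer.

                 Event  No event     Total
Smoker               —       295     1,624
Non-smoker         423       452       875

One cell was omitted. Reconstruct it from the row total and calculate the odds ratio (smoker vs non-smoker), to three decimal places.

4.814

The missing cell is in the exposed row: 1624 − 295 = 1329.
So a = 1329, b = 295, c = 423, d = 452.
OR = (a·d)/(b·c) = (1329 × 452) / (295 × 423) = 600708 / 124785 = 4.81394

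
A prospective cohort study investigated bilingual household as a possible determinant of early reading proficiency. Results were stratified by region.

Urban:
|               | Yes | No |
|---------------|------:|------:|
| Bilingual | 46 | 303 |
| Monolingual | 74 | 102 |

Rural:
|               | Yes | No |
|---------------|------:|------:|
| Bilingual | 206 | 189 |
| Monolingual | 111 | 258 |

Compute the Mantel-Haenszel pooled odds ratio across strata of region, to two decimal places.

OR_MH = Σ(aᵢdᵢ/nᵢ) / Σ(bᵢcᵢ/nᵢ), where nᵢ is the stratum total.
Stratum 1 (Urban): n = 525; a·d/n = 46·102/525 = 8.9371; b·c/n = 303·74/525 = 42.7086
Stratum 2 (Rural): n = 764; a·d/n = 206·258/764 = 69.5654; b·c/n = 189·111/764 = 27.4594
OR_MH = (8.9371 + 69.5654) / (42.7086 + 27.4594) = 78.5026 / 70.1680 = 1.11878

1.12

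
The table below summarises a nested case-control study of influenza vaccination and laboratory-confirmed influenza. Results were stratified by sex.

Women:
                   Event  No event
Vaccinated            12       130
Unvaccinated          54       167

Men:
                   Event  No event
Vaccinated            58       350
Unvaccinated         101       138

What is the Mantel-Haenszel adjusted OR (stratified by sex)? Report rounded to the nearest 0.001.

OR_MH = Σ(aᵢdᵢ/nᵢ) / Σ(bᵢcᵢ/nᵢ), where nᵢ is the stratum total.
Stratum 1 (Women): n = 363; a·d/n = 12·167/363 = 5.5207; b·c/n = 130·54/363 = 19.3388
Stratum 2 (Men): n = 647; a·d/n = 58·138/647 = 12.3709; b·c/n = 350·101/647 = 54.6368
OR_MH = (5.5207 + 12.3709) / (19.3388 + 54.6368) = 17.8916 / 73.9756 = 0.24186

0.242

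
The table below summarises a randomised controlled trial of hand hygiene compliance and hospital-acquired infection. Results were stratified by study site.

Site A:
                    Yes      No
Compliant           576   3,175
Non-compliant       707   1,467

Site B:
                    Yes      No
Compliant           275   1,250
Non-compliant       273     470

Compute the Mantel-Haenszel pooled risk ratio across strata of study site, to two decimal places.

0.48

RR_MH = Σ(aᵢ·n₀ᵢ/nᵢ) / Σ(cᵢ·n₁ᵢ/nᵢ), with n₁ᵢ = aᵢ+bᵢ (exposed), n₀ᵢ = cᵢ+dᵢ (unexposed), nᵢ = n₁ᵢ+n₀ᵢ.
Stratum 1 (Site A): n₁ = 3751, n₀ = 2174, n = 5925; a·n₀/n = 576·2174/5925 = 211.3458; c·n₁/n = 707·3751/5925 = 447.5877
Stratum 2 (Site B): n₁ = 1525, n₀ = 743, n = 2268; a·n₀/n = 275·743/2268 = 90.0904; c·n₁/n = 273·1525/2268 = 183.5648
RR_MH = (211.3458 + 90.0904) / (447.5877 + 183.5648) = 301.4362 / 631.1525 = 0.47760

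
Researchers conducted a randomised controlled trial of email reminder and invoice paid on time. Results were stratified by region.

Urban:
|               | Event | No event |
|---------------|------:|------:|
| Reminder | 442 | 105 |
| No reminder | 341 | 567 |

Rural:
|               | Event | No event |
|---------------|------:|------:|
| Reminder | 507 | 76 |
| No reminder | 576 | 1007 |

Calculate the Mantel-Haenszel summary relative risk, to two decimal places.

RR_MH = Σ(aᵢ·n₀ᵢ/nᵢ) / Σ(cᵢ·n₁ᵢ/nᵢ), with n₁ᵢ = aᵢ+bᵢ (exposed), n₀ᵢ = cᵢ+dᵢ (unexposed), nᵢ = n₁ᵢ+n₀ᵢ.
Stratum 1 (Urban): n₁ = 547, n₀ = 908, n = 1455; a·n₀/n = 442·908/1455 = 275.8323; c·n₁/n = 341·547/1455 = 128.1973
Stratum 2 (Rural): n₁ = 583, n₀ = 1583, n = 2166; a·n₀/n = 507·1583/2166 = 370.5360; c·n₁/n = 576·583/2166 = 155.0360
RR_MH = (275.8323 + 370.5360) / (128.1973 + 155.0360) = 646.3683 / 283.2333 = 2.28211

2.28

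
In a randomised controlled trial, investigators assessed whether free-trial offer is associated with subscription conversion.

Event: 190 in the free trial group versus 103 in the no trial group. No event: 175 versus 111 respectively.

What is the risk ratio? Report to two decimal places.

From the description: a = 190, b = 175, c = 103, d = 111.
Risk in exposed = 190/365 = 0.52055; risk in unexposed = 103/214 = 0.48131.
RR = 0.52055 / 0.48131 = 1.08153
The risk among the exposed is 1.08 times that among the unexposed.

1.08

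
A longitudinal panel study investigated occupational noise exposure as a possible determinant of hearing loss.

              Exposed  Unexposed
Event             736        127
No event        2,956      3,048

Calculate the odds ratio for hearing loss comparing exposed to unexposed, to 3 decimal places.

5.976

Reading the table with exposure as columns: a = 736 (Exposed, case), b = 2956 (Exposed, non-case), c = 127 (Unexposed, case), d = 3048.
OR = (a·d)/(b·c) = (736 × 3048) / (2956 × 127) = 2243328 / 375412 = 5.97564
The odds of hearing loss are about 5.98 times as high in the exposed group.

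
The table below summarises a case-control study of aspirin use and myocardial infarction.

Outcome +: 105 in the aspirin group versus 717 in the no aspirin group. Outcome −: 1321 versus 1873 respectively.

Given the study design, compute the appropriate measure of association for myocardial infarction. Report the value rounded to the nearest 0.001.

From the description: a = 105, b = 1321, c = 717, d = 1873.
This is a case-control study: participants were sampled on outcome status, so risks in the source population cannot be estimated directly — relative risk is not valid here. The odds ratio is the appropriate measure.
OR = (a·d)/(b·c) = (105 × 1873) / (1321 × 717) = 196665 / 947157 = 0.20764

0.208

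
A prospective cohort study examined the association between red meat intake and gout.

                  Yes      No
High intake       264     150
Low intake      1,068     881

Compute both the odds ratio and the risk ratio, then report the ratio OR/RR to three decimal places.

Cells: a = 264, b = 150, c = 1068, d = 881.
OR = (264·881)/(150·1068) = 232584/160200 = 1.45184
Risk in exposed = 264/414 = 0.63768; risk in unexposed = 1068/1949 = 0.54797; RR = 1.16371
OR/RR = 1.45184 / 1.16371 = 1.24759
The outcome is not rare, so the OR lies further from 1 than the RR.

1.248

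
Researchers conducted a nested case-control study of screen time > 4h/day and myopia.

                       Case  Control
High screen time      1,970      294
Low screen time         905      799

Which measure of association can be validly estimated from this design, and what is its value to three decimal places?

5.916

Cells: a = 1970, b = 294, c = 905, d = 799.
This is a nested case-control study: participants were sampled on outcome status, so risks in the source population cannot be estimated directly — relative risk is not valid here. The odds ratio is the appropriate measure.
OR = (a·d)/(b·c) = (1970 × 799) / (294 × 905) = 1574030 / 266070 = 5.91585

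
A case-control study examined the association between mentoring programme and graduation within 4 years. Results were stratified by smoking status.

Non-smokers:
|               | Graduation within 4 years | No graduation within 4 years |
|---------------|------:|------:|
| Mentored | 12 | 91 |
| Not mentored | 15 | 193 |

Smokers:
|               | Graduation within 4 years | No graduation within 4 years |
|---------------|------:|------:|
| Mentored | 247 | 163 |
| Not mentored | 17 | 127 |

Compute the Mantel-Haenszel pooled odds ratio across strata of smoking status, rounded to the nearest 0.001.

6.823

OR_MH = Σ(aᵢdᵢ/nᵢ) / Σ(bᵢcᵢ/nᵢ), where nᵢ is the stratum total.
Stratum 1 (Non-smokers): n = 311; a·d/n = 12·193/311 = 7.4469; b·c/n = 91·15/311 = 4.3891
Stratum 2 (Smokers): n = 554; a·d/n = 247·127/554 = 56.6227; b·c/n = 163·17/554 = 5.0018
OR_MH = (7.4469 + 56.6227) / (4.3891 + 5.0018) = 64.0697 / 9.3909 = 6.82255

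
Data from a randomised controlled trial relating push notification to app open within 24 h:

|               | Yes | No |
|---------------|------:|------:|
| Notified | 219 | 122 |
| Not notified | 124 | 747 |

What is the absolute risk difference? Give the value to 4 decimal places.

0.4999

Cells: a = 219, b = 122, c = 124, d = 747.
Risk in exposed = 219/341 = 0.642229; risk in unexposed = 124/871 = 0.142365.
Risk difference = 0.642229 − 0.142365 = 0.499864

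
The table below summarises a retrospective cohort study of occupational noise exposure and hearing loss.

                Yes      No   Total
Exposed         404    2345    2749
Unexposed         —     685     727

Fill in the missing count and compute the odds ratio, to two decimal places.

2.81

The missing cell is in the unexposed row: 727 − 685 = 42.
So a = 404, b = 2345, c = 42, d = 685.
OR = (a·d)/(b·c) = (404 × 685) / (2345 × 42) = 276740 / 98490 = 2.80983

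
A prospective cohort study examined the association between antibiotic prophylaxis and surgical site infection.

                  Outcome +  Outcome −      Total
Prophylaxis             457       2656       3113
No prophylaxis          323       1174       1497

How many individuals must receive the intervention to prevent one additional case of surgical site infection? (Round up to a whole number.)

Risk in treated group = 457/3113 = 0.14680; risk in control = 323/1497 = 0.21576.
Absolute risk reduction = 0.21576 − 0.14680 = 0.06896
NNT = 1 / ARR = 1 / 0.06896 = 14.501 → round up → 15

15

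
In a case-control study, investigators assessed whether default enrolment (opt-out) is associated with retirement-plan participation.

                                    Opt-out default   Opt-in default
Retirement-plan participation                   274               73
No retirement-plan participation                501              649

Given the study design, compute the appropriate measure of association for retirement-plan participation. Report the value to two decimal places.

Reading the table with exposure as columns: a = 274 (Opt-out default, case), b = 501 (Opt-out default, non-case), c = 73 (Opt-in default, case), d = 649.
This is a case-control study: participants were sampled on outcome status, so risks in the source population cannot be estimated directly — relative risk is not valid here. The odds ratio is the appropriate measure.
OR = (a·d)/(b·c) = (274 × 649) / (501 × 73) = 177826 / 36573 = 4.86222

4.86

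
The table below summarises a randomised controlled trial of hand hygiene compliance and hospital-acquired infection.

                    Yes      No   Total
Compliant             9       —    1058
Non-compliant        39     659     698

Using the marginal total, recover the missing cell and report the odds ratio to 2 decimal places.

0.14

The missing cell is in the exposed row: 1058 − 9 = 1049.
So a = 9, b = 1049, c = 39, d = 659.
OR = (a·d)/(b·c) = (9 × 659) / (1049 × 39) = 5931 / 40911 = 0.14497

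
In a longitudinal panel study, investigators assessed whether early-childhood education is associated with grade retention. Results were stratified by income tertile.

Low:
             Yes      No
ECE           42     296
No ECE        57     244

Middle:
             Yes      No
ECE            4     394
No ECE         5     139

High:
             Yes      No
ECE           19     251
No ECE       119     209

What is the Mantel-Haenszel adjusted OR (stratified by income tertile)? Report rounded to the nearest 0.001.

OR_MH = Σ(aᵢdᵢ/nᵢ) / Σ(bᵢcᵢ/nᵢ), where nᵢ is the stratum total.
Stratum 1 (Low): n = 639; a·d/n = 42·244/639 = 16.0376; b·c/n = 296·57/639 = 26.4038
Stratum 2 (Middle): n = 542; a·d/n = 4·139/542 = 1.0258; b·c/n = 394·5/542 = 3.6347
Stratum 3 (High): n = 598; a·d/n = 19·209/598 = 6.6405; b·c/n = 251·119/598 = 49.9482
OR_MH = (16.0376 + 1.0258 + 6.6405) / (26.4038 + 3.6347 + 49.9482) = 23.7039 / 79.9866 = 0.29635

0.296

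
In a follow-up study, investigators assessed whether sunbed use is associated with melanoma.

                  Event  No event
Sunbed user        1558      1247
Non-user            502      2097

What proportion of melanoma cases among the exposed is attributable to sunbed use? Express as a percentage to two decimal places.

65.23

Cells: a = 1558, b = 1247, c = 502, d = 2097.
Risk in exposed = 1558/2805 = 0.55544; risk in unexposed = 502/2599 = 0.19315.
RR = 0.55544/0.19315 = 2.87566
AR% = (RR − 1)/RR × 100 = (2.87566 − 1)/2.87566 × 100 = 65.2253%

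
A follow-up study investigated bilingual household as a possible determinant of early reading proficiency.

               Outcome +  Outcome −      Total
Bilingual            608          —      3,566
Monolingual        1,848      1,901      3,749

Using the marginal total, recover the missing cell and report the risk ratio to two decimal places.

The missing cell is in the exposed row: 3566 − 608 = 2958.
So a = 608, b = 2958, c = 1848, d = 1901.
RR = [a/(a+b)] / [c/(c+d)] = (608/3566) / (1848/3749) = 0.17050/0.49293 = 0.34589

0.35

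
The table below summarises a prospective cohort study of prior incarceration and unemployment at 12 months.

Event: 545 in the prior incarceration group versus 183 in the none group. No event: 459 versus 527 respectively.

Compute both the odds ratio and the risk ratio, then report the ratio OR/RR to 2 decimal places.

1.62

From the description: a = 545, b = 459, c = 183, d = 527.
OR = (545·527)/(459·183) = 287215/83997 = 3.41935
Risk in exposed = 545/1004 = 0.54283; risk in unexposed = 183/710 = 0.25775; RR = 2.10606
OR/RR = 3.41935 / 2.10606 = 1.62358
The outcome is not rare, so the OR lies further from 1 than the RR.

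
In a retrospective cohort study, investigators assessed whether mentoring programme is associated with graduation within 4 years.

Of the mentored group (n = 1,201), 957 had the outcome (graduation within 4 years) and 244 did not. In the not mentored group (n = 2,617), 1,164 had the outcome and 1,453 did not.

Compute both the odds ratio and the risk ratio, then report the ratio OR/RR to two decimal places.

From the description: a = 957, b = 244, c = 1164, d = 1453.
OR = (957·1453)/(244·1164) = 1390521/284016 = 4.89592
Risk in exposed = 957/1201 = 0.79684; risk in unexposed = 1164/2617 = 0.44478; RR = 1.79151
OR/RR = 4.89592 / 1.79151 = 2.73285
The outcome is not rare, so the OR lies further from 1 than the RR.

2.73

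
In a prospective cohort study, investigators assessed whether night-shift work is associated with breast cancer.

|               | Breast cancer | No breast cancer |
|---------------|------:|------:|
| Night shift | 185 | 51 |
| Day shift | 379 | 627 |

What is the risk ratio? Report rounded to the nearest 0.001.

Cells: a = 185, b = 51, c = 379, d = 627.
Risk in exposed = 185/236 = 0.78390; risk in unexposed = 379/1006 = 0.37674.
RR = 0.78390 / 0.37674 = 2.08074
The risk among the exposed is 2.08 times that among the unexposed.

2.081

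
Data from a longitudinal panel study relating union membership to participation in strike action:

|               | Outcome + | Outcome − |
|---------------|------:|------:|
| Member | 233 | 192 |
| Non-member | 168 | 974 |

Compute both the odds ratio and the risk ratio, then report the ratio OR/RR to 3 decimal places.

1.888

Cells: a = 233, b = 192, c = 168, d = 974.
OR = (233·974)/(192·168) = 226942/32256 = 7.03565
Risk in exposed = 233/425 = 0.54824; risk in unexposed = 168/1142 = 0.14711; RR = 3.72669
OR/RR = 7.03565 / 3.72669 = 1.88791
The outcome is not rare, so the OR lies further from 1 than the RR.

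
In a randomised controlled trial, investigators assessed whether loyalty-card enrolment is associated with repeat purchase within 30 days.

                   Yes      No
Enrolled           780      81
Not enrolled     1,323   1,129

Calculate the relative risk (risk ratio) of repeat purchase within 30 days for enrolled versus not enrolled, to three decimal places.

Cells: a = 780, b = 81, c = 1323, d = 1129.
Risk in exposed = 780/861 = 0.90592; risk in unexposed = 1323/2452 = 0.53956.
RR = 0.90592 / 0.53956 = 1.67901
The risk among the exposed is 1.68 times that among the unexposed.

1.679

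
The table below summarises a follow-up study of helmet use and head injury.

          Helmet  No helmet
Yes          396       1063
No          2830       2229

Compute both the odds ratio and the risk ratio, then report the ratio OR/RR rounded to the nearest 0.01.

0.77

Reading the table with exposure as columns: a = 396 (Helmet, case), b = 2830 (Helmet, non-case), c = 1063 (No helmet, case), d = 2229.
OR = (396·2229)/(2830·1063) = 882684/3008290 = 0.29342
Risk in exposed = 396/3226 = 0.12275; risk in unexposed = 1063/3292 = 0.32290; RR = 0.38015
OR/RR = 0.29342 / 0.38015 = 0.77184
The outcome is not rare, so the OR lies further from 1 than the RR.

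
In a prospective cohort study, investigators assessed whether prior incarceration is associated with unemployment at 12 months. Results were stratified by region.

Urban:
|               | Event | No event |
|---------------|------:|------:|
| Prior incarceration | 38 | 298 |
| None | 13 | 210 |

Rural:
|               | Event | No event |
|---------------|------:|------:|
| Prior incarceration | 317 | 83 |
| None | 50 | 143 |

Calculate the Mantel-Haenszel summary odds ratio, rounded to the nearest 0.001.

OR_MH = Σ(aᵢdᵢ/nᵢ) / Σ(bᵢcᵢ/nᵢ), where nᵢ is the stratum total.
Stratum 1 (Urban): n = 559; a·d/n = 38·210/559 = 14.2755; b·c/n = 298·13/559 = 6.9302
Stratum 2 (Rural): n = 593; a·d/n = 317·143/593 = 76.4435; b·c/n = 83·50/593 = 6.9983
OR_MH = (14.2755 + 76.4435) / (6.9302 + 6.9983) = 90.7190 / 13.9285 = 6.51317

6.513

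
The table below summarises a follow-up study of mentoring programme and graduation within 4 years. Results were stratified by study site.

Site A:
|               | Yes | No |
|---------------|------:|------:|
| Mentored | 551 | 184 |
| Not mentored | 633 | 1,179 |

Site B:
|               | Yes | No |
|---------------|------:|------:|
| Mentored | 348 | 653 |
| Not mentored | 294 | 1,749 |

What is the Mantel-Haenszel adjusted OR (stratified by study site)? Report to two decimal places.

4.18

OR_MH = Σ(aᵢdᵢ/nᵢ) / Σ(bᵢcᵢ/nᵢ), where nᵢ is the stratum total.
Stratum 1 (Site A): n = 2547; a·d/n = 551·1179/2547 = 255.0565; b·c/n = 184·633/2547 = 45.7291
Stratum 2 (Site B): n = 3044; a·d/n = 348·1749/3044 = 199.9514; b·c/n = 653·294/3044 = 63.0690
OR_MH = (255.0565 + 199.9514) / (45.7291 + 63.0690) = 455.0079 / 108.7981 = 4.18213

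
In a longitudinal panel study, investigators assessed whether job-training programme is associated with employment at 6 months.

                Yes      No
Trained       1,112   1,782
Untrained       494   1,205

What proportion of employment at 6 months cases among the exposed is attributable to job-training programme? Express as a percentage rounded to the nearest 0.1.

24.3

Cells: a = 1112, b = 1782, c = 494, d = 1205.
Risk in exposed = 1112/2894 = 0.38424; risk in unexposed = 494/1699 = 0.29076.
RR = 0.38424/0.29076 = 1.32152
AR% = (RR − 1)/RR × 100 = (1.32152 − 1)/1.32152 × 100 = 24.3294%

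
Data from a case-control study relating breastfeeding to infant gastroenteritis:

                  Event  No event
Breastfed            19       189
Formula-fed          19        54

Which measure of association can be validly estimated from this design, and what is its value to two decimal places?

Cells: a = 19, b = 189, c = 19, d = 54.
This is a case-control study: participants were sampled on outcome status, so risks in the source population cannot be estimated directly — relative risk is not valid here. The odds ratio is the appropriate measure.
OR = (a·d)/(b·c) = (19 × 54) / (189 × 19) = 1026 / 3591 = 0.28571

0.29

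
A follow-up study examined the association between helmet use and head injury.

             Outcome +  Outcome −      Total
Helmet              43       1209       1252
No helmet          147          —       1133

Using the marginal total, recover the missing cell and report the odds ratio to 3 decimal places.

0.239

The missing cell is in the unexposed row: 1133 − 147 = 986.
So a = 43, b = 1209, c = 147, d = 986.
OR = (a·d)/(b·c) = (43 × 986) / (1209 × 147) = 42398 / 177723 = 0.23856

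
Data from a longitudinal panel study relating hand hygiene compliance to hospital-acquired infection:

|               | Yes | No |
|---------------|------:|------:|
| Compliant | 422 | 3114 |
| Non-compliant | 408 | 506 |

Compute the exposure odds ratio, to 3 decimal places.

0.168

Cells: a = 422, b = 3114, c = 408, d = 506.
OR = (a·d)/(b·c) = (422 × 506) / (3114 × 408) = 213532 / 1270512 = 0.16807
Exposure is associated with lower odds of hospital-acquired infection (OR = 0.17 < 1).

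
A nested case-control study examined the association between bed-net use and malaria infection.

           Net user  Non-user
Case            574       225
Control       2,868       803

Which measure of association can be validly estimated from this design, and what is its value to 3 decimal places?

0.714

Reading the table with exposure as columns: a = 574 (Net user, case), b = 2868 (Net user, non-case), c = 225 (Non-user, case), d = 803.
This is a nested case-control study: participants were sampled on outcome status, so risks in the source population cannot be estimated directly — relative risk is not valid here. The odds ratio is the appropriate measure.
OR = (a·d)/(b·c) = (574 × 803) / (2868 × 225) = 460922 / 645300 = 0.71428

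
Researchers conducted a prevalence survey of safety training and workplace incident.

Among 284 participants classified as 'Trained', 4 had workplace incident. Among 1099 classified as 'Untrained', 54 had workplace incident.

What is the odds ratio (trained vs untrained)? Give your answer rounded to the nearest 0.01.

0.28

From the description: a = 4, b = 280, c = 54, d = 1045.
OR = (a·d)/(b·c) = (4 × 1045) / (280 × 54) = 4180 / 15120 = 0.27646
Exposure is associated with lower odds of workplace incident (OR = 0.28 < 1).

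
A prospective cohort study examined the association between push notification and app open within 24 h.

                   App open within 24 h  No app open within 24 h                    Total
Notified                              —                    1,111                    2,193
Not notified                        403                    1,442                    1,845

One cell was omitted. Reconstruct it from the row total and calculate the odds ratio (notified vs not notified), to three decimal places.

3.485

The missing cell is in the exposed row: 2193 − 1111 = 1082.
So a = 1082, b = 1111, c = 403, d = 1442.
OR = (a·d)/(b·c) = (1082 × 1442) / (1111 × 403) = 1560244 / 447733 = 3.48476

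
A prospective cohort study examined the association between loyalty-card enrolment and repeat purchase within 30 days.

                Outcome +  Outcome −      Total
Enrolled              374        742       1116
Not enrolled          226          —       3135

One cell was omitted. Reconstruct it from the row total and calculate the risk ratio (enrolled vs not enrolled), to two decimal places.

The missing cell is in the unexposed row: 3135 − 226 = 2909.
So a = 374, b = 742, c = 226, d = 2909.
RR = [a/(a+b)] / [c/(c+d)] = (374/1116) / (226/3135) = 0.33513/0.07209 = 4.64875

4.65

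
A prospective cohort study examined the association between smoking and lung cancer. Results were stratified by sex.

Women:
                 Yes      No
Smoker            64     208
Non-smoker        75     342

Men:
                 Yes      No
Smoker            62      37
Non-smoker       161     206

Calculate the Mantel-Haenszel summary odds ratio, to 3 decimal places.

1.670

OR_MH = Σ(aᵢdᵢ/nᵢ) / Σ(bᵢcᵢ/nᵢ), where nᵢ is the stratum total.
Stratum 1 (Women): n = 689; a·d/n = 64·342/689 = 31.7678; b·c/n = 208·75/689 = 22.6415
Stratum 2 (Men): n = 466; a·d/n = 62·206/466 = 27.4077; b·c/n = 37·161/466 = 12.7833
OR_MH = (31.7678 + 27.4077) / (22.6415 + 12.7833) = 59.1755 / 35.4248 = 1.67046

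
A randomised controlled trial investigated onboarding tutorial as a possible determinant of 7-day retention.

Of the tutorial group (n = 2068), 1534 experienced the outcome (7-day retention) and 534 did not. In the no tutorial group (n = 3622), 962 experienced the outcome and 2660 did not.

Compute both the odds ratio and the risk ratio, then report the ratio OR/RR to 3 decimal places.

2.844

From the description: a = 1534, b = 534, c = 962, d = 2660.
OR = (1534·2660)/(534·962) = 4080440/513708 = 7.94311
Risk in exposed = 1534/2068 = 0.74178; risk in unexposed = 962/3622 = 0.26560; RR = 2.79285
OR/RR = 7.94311 / 2.79285 = 2.84408
The outcome is not rare, so the OR lies further from 1 than the RR.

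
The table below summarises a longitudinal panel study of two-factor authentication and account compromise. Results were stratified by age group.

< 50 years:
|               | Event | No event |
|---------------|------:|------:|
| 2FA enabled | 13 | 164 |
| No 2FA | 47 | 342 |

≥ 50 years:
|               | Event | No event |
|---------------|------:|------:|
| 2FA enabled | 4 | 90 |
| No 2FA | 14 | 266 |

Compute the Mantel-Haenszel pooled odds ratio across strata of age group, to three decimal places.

OR_MH = Σ(aᵢdᵢ/nᵢ) / Σ(bᵢcᵢ/nᵢ), where nᵢ is the stratum total.
Stratum 1 (< 50 years): n = 566; a·d/n = 13·342/566 = 7.8551; b·c/n = 164·47/566 = 13.6184
Stratum 2 (≥ 50 years): n = 374; a·d/n = 4·266/374 = 2.8449; b·c/n = 90·14/374 = 3.3690
OR_MH = (7.8551 + 2.8449) / (13.6184 + 3.3690) = 10.7000 / 16.9874 = 0.62988

0.630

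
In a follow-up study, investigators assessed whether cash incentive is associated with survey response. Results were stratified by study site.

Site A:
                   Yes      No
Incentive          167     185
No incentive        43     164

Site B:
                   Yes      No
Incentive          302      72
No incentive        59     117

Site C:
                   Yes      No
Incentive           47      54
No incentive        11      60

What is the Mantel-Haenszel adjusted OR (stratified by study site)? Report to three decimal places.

OR_MH = Σ(aᵢdᵢ/nᵢ) / Σ(bᵢcᵢ/nᵢ), where nᵢ is the stratum total.
Stratum 1 (Site A): n = 559; a·d/n = 167·164/559 = 48.9946; b·c/n = 185·43/559 = 14.2308
Stratum 2 (Site B): n = 550; a·d/n = 302·117/550 = 64.2436; b·c/n = 72·59/550 = 7.7236
Stratum 3 (Site C): n = 172; a·d/n = 47·60/172 = 16.3953; b·c/n = 54·11/172 = 3.4535
OR_MH = (48.9946 + 64.2436 + 16.3953) / (14.2308 + 7.7236 + 3.4535) = 129.6336 / 25.4079 = 5.10210

5.102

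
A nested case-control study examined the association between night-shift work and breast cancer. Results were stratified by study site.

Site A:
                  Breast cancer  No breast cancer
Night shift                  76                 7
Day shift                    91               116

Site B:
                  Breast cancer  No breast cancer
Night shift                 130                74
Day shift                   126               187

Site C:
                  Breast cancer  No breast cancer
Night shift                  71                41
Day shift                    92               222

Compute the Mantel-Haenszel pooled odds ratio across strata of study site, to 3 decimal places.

OR_MH = Σ(aᵢdᵢ/nᵢ) / Σ(bᵢcᵢ/nᵢ), where nᵢ is the stratum total.
Stratum 1 (Site A): n = 290; a·d/n = 76·116/290 = 30.4000; b·c/n = 7·91/290 = 2.1966
Stratum 2 (Site B): n = 517; a·d/n = 130·187/517 = 47.0213; b·c/n = 74·126/517 = 18.0348
Stratum 3 (Site C): n = 426; a·d/n = 71·222/426 = 37.0000; b·c/n = 41·92/426 = 8.8545
OR_MH = (30.4000 + 47.0213 + 37.0000) / (2.1966 + 18.0348 + 8.8545) = 114.4213 / 29.0858 = 3.93392

3.934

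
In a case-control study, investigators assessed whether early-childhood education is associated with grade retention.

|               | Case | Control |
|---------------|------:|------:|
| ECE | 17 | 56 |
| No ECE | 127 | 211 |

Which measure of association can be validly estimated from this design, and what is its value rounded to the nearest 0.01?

0.50

Cells: a = 17, b = 56, c = 127, d = 211.
This is a case-control study: participants were sampled on outcome status, so risks in the source population cannot be estimated directly — relative risk is not valid here. The odds ratio is the appropriate measure.
OR = (a·d)/(b·c) = (17 × 211) / (56 × 127) = 3587 / 7112 = 0.50436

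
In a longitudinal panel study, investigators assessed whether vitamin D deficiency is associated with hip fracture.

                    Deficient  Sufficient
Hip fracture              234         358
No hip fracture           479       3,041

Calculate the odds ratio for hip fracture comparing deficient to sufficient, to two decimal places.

4.15

Reading the table with exposure as columns: a = 234 (Deficient, case), b = 479 (Deficient, non-case), c = 358 (Sufficient, case), d = 3041.
OR = (a·d)/(b·c) = (234 × 3041) / (479 × 358) = 711594 / 171482 = 4.14967
The odds of hip fracture are about 4.15 times as high in the deficient group.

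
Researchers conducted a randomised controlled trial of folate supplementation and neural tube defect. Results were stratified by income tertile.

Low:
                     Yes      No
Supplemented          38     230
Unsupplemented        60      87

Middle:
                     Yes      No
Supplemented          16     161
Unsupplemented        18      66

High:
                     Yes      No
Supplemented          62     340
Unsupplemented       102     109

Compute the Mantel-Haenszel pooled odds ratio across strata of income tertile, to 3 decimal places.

OR_MH = Σ(aᵢdᵢ/nᵢ) / Σ(bᵢcᵢ/nᵢ), where nᵢ is the stratum total.
Stratum 1 (Low): n = 415; a·d/n = 38·87/415 = 7.9663; b·c/n = 230·60/415 = 33.2530
Stratum 2 (Middle): n = 261; a·d/n = 16·66/261 = 4.0460; b·c/n = 161·18/261 = 11.1034
Stratum 3 (High): n = 613; a·d/n = 62·109/613 = 11.0245; b·c/n = 340·102/613 = 56.5742
OR_MH = (7.9663 + 4.0460 + 11.0245) / (33.2530 + 11.1034 + 56.5742) = 23.0367 / 100.9307 = 0.22824

0.228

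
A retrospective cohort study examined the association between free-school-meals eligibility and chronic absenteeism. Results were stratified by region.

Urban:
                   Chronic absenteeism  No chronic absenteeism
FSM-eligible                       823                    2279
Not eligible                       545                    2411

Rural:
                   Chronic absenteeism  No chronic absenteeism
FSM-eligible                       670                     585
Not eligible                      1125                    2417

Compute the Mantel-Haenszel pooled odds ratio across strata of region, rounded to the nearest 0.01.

1.94

OR_MH = Σ(aᵢdᵢ/nᵢ) / Σ(bᵢcᵢ/nᵢ), where nᵢ is the stratum total.
Stratum 1 (Urban): n = 6058; a·d/n = 823·2411/6058 = 327.5426; b·c/n = 2279·545/6058 = 205.0272
Stratum 2 (Rural): n = 4797; a·d/n = 670·2417/4797 = 337.5839; b·c/n = 585·1125/4797 = 137.1951
OR_MH = (327.5426 + 337.5839) / (205.0272 + 137.1951) = 665.1265 / 342.2224 = 1.94355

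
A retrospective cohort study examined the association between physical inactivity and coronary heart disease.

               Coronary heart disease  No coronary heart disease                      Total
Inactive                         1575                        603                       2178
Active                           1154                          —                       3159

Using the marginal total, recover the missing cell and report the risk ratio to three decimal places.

1.980

The missing cell is in the unexposed row: 3159 − 1154 = 2005.
So a = 1575, b = 603, c = 1154, d = 2005.
RR = [a/(a+b)] / [c/(c+d)] = (1575/2178) / (1154/3159) = 0.72314/0.36531 = 1.97955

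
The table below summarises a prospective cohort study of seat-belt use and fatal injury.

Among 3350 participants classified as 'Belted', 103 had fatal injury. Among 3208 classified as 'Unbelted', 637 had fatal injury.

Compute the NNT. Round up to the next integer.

6

Risk in treated group = 103/3350 = 0.03075; risk in control = 637/3208 = 0.19857.
Absolute risk reduction = 0.19857 − 0.03075 = 0.16782
NNT = 1 / ARR = 1 / 0.16782 = 5.959 → round up → 6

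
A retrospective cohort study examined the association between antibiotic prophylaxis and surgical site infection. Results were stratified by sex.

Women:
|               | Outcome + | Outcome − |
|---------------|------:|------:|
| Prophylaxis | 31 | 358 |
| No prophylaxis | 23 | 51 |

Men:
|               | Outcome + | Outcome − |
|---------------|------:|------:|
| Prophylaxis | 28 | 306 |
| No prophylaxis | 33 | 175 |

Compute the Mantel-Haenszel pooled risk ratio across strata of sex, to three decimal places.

0.396

RR_MH = Σ(aᵢ·n₀ᵢ/nᵢ) / Σ(cᵢ·n₁ᵢ/nᵢ), with n₁ᵢ = aᵢ+bᵢ (exposed), n₀ᵢ = cᵢ+dᵢ (unexposed), nᵢ = n₁ᵢ+n₀ᵢ.
Stratum 1 (Women): n₁ = 389, n₀ = 74, n = 463; a·n₀/n = 31·74/463 = 4.9546; c·n₁/n = 23·389/463 = 19.3240
Stratum 2 (Men): n₁ = 334, n₀ = 208, n = 542; a·n₀/n = 28·208/542 = 10.7454; c·n₁/n = 33·334/542 = 20.3358
RR_MH = (4.9546 + 10.7454) / (19.3240 + 20.3358) = 15.7000 / 39.6598 = 0.39587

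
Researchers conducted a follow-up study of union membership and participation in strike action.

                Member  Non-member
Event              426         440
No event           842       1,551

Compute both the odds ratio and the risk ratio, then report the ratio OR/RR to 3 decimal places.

1.173

Reading the table with exposure as columns: a = 426 (Member, case), b = 842 (Member, non-case), c = 440 (Non-member, case), d = 1551.
OR = (426·1551)/(842·440) = 660726/370480 = 1.78343
Risk in exposed = 426/1268 = 0.33596; risk in unexposed = 440/1991 = 0.22099; RR = 1.52023
OR/RR = 1.78343 / 1.52023 = 1.17313
The outcome is not rare, so the OR lies further from 1 than the RR.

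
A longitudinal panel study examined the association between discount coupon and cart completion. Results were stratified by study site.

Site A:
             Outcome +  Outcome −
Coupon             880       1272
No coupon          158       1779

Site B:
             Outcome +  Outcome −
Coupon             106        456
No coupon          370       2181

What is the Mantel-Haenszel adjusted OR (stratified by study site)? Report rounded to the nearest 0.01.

OR_MH = Σ(aᵢdᵢ/nᵢ) / Σ(bᵢcᵢ/nᵢ), where nᵢ is the stratum total.
Stratum 1 (Site A): n = 4089; a·d/n = 880·1779/4089 = 382.8613; b·c/n = 1272·158/4089 = 49.1504
Stratum 2 (Site B): n = 3113; a·d/n = 106·2181/3113 = 74.2647; b·c/n = 456·370/3113 = 54.1985
OR_MH = (382.8613 + 74.2647) / (49.1504 + 54.1985) = 457.1260 / 103.3489 = 4.42313

4.42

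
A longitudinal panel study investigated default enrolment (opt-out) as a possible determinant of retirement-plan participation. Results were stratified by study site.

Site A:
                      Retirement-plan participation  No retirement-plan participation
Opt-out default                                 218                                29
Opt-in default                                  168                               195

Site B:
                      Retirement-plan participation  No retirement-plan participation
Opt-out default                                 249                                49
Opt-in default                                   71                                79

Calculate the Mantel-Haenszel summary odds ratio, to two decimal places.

7.21

OR_MH = Σ(aᵢdᵢ/nᵢ) / Σ(bᵢcᵢ/nᵢ), where nᵢ is the stratum total.
Stratum 1 (Site A): n = 610; a·d/n = 218·195/610 = 69.6885; b·c/n = 29·168/610 = 7.9869
Stratum 2 (Site B): n = 448; a·d/n = 249·79/448 = 43.9085; b·c/n = 49·71/448 = 7.7656
OR_MH = (69.6885 + 43.9085) / (7.9869 + 7.7656) = 113.5970 / 15.7525 = 7.21136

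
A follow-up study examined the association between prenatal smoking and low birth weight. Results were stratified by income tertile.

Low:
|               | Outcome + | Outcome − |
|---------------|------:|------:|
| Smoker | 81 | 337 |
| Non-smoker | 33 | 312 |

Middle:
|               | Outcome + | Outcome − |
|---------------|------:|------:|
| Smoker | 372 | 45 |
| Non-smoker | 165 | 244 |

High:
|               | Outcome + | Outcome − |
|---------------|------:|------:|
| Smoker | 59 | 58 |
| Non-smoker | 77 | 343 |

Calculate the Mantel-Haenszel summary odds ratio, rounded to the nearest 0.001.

OR_MH = Σ(aᵢdᵢ/nᵢ) / Σ(bᵢcᵢ/nᵢ), where nᵢ is the stratum total.
Stratum 1 (Low): n = 763; a·d/n = 81·312/763 = 33.1219; b·c/n = 337·33/763 = 14.5754
Stratum 2 (Middle): n = 826; a·d/n = 372·244/826 = 109.8886; b·c/n = 45·165/826 = 8.9891
Stratum 3 (High): n = 537; a·d/n = 59·343/537 = 37.6853; b·c/n = 58·77/537 = 8.3166
OR_MH = (33.1219 + 109.8886 + 37.6853) / (14.5754 + 8.9891 + 8.3166) = 180.6958 / 31.8810 = 5.66781

5.668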